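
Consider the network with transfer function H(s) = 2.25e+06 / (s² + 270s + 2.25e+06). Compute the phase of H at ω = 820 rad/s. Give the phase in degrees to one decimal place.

∠[(j820)² + 270(j820) + 2.25e+06] = ∠[1.5776e+06 + j2.214e+05] = 7.99°
∠H(j820) = −7.99° = -7.99°

-8.0 deg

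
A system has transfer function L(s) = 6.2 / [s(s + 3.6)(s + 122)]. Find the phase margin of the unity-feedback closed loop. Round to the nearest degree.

Gain crossover: |L(jω)| = 1 at ω ≈ 0.0141 rad/s.
∠L(j0.0141) = −90° − arctan(0.0141/3.6) − arctan(0.0141/122) ≈ -90.23°
PM = 180° + (-90.23°) = 89.77°

90°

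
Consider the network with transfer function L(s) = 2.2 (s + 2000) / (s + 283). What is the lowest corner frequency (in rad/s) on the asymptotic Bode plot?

283 rad/s

Break frequencies occur at each pole and zero magnitude: 283 rad/s, 2000 rad/s.
The lowest is 283 rad/s.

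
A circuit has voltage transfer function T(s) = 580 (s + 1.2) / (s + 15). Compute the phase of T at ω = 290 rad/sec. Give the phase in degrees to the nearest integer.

∠(j290 + 1.2) = arctan(290/1.2) = 89.76°
∠(j290 + 15) = arctan(290/15) = 87.04°
∠T(j290) = 89.76° − 87.04° = 2.72°

3°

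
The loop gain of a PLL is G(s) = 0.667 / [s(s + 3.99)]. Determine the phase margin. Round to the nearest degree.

88 deg

Gain crossover: |G(jω)| = 1 at ω ≈ 0.167 rad s⁻¹.
∠G(j0.167) = −90° − arctan(0.167/3.99) ≈ -92.40°
PM = 180° + (-92.40°) = 87.60°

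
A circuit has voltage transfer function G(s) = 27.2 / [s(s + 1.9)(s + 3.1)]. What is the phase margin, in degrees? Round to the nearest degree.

2°

Gain crossover: |G(jω)| = 1 at ω ≈ 2.33 rad s⁻¹.
∠G(j2.33) = −90° − arctan(2.33/1.9) − arctan(2.33/3.1) ≈ -177.77°
PM = 180° + (-177.77°) = 2.23°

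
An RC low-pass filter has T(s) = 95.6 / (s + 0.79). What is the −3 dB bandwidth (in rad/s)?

For a single-pole low-pass, the −3 dB point is at the pole: ω = 0.79 rad/s.

0.79 rad/s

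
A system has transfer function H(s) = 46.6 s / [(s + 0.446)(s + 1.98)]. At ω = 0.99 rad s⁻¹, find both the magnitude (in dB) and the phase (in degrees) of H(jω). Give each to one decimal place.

|j0.99| = 0.99
|j0.99 + 0.446| = √(0.99² + 0.446²) = 1.086
|j0.99 + 1.98| = √(0.99² + 1.98²) = 2.214
|H(j0.99)| = 46.6 × 0.99 / (1.086 × 2.214) = 19.193
20 log₁₀(19.193) = 25.66 dB
∠(j0.99) = 90.00°
∠(j0.99 + 0.446) = arctan(0.99/0.446) = 65.75°
∠(j0.99 + 1.98) = arctan(0.99/1.98) = 26.57°
∠H(j0.99) = 90.00° − (65.75° + 26.57°) = -2.31°

|H| = 25.7 dB, ∠H = -2.3°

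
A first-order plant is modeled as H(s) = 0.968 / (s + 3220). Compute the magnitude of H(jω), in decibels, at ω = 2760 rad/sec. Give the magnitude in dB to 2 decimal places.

|j2760 + 3220| = √(2760² + 3220²) = 4241
|H(j2760)| = 0.968 / 4241 = 0.00022825
20 log₁₀(0.00022825) = -72.832 dB

-72.83 dB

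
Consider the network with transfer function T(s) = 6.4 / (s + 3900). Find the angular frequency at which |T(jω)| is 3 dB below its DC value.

3900 rad/s

For a single-pole low-pass, the −3 dB point is at the pole: ω = 3900 rad/s.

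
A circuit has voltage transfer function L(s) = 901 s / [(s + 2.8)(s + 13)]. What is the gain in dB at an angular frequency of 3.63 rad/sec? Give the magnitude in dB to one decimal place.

34.5 dB

|j3.63| = 3.63
|j3.63 + 2.8| = √(3.63² + 2.8²) = 4.584
|j3.63 + 13| = √(3.63² + 13²) = 13.5
|L(j3.63)| = 901 × 3.63 / (4.584 × 13.5) = 52.857
20 log₁₀(52.857) = 34.46 dB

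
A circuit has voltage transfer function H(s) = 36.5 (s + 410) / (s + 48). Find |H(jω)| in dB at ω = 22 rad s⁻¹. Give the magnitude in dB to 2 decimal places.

49.06 dB

|j22 + 410| = √(22² + 410²) = 410.6
|j22 + 48| = √(22² + 48²) = 52.8
|H(j22)| = 36.5 × 410.6 / 52.8 = 283.83
20 log₁₀(283.83) = 49.061 dB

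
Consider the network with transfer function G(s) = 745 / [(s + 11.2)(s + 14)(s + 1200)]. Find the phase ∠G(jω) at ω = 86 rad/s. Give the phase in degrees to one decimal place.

-167.4 deg

∠(j86 + 11.2) = arctan(86/11.2) = 82.58°
∠(j86 + 14) = arctan(86/14) = 80.75°
∠(j86 + 1200) = arctan(86/1200) = 4.10°
∠G(j86) = − (82.58° + 80.75° + 4.10°) = -167.43°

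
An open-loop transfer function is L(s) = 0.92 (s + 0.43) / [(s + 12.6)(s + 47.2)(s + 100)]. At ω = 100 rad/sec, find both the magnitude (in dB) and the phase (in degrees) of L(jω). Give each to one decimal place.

|L| = -84.7 dB, ∠L = -102.8°

|j100 + 0.43| = √(100² + 0.43²) = 100
|j100 + 12.6| = √(100² + 12.6²) = 100.8
|j100 + 47.2| = √(100² + 47.2²) = 110.6
|j100 + 100| = √(100² + 100²) = 141.4
|L(j100)| = 0.92 × 100 / (100.8 × 110.6 × 141.4) = 5.8369e-05
20 log₁₀(5.8369e-05) = -84.68 dB
∠(j100 + 0.43) = arctan(100/0.43) = 89.75°
∠(j100 + 12.6) = arctan(100/12.6) = 82.82°
∠(j100 + 47.2) = arctan(100/47.2) = 64.73°
∠(j100 + 100) = arctan(100/100) = 45.00°
∠L(j100) = 89.75° − (82.82° + 64.73° + 45.00°) = -102.80°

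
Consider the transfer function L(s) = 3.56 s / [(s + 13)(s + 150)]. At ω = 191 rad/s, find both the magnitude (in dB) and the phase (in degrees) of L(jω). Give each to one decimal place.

|j191| = 191
|j191 + 13| = √(191² + 13²) = 191.4
|j191 + 150| = √(191² + 150²) = 242.9
|L(j191)| = 3.56 × 191 / (191.4 × 242.9) = 0.014625
20 log₁₀(0.014625) = -36.70 dB
∠(j191) = 90.00°
∠(j191 + 13) = arctan(191/13) = 86.11°
∠(j191 + 150) = arctan(191/150) = 51.86°
∠L(j191) = 90.00° − (86.11° + 51.86°) = -47.96°

|L| = -36.7 dB, ∠L = -48.0°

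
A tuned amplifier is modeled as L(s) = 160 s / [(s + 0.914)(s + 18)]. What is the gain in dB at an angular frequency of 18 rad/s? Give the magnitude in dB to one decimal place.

16.0 dB

|j18| = 18
|j18 + 0.914| = √(18² + 0.914²) = 18.02
|j18 + 18| = √(18² + 18²) = 25.46
|L(j18)| = 160 × 18 / (18.02 × 25.46) = 6.2773
20 log₁₀(6.2773) = 15.96 dB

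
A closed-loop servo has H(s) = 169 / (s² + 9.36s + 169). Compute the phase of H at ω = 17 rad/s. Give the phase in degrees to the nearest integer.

∠[(j17)² + 9.36(j17) + 169] = ∠[-120 + j159.12] = 127.02°
∠H(j17) = −127.02° = -127.02°

-127°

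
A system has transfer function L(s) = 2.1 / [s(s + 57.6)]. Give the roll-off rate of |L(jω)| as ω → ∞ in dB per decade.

-40 dB/decade

With 0 zeros and 2 poles, the high-frequency asymptotic slope is 20 × (0 − 2) = -40 dB/decade.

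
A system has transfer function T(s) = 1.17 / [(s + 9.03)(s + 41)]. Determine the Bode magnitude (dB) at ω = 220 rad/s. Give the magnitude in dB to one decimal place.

-92.5 dB

|j220 + 9.03| = √(220² + 9.03²) = 220.2
|j220 + 41| = √(220² + 41²) = 223.8
|T(j220)| = 1.17 / (220.2 × 223.8) = 2.3744e-05
20 log₁₀(2.3744e-05) = -92.49 dB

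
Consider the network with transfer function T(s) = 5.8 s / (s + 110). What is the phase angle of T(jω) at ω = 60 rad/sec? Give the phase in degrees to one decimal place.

∠(j60) = 90.00°
∠(j60 + 110) = arctan(60/110) = 28.61°
∠T(j60) = 90.00° − 28.61° = 61.39°

61.4°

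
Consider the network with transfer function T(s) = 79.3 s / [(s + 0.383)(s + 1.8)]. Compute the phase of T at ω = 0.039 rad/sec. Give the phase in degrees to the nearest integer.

∠(j0.039) = 90.00°
∠(j0.039 + 0.383) = arctan(0.039/0.383) = 5.81°
∠(j0.039 + 1.8) = arctan(0.039/1.8) = 1.24°
∠T(j0.039) = 90.00° − (5.81° + 1.24°) = 82.94°

83°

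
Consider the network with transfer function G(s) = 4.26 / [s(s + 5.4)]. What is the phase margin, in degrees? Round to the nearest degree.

Gain crossover: |G(jω)| = 1 at ω ≈ 0.781 rad/s.
∠G(j0.781) = −90° − arctan(0.781/5.4) ≈ -98.23°
PM = 180° + (-98.23°) = 81.77°

82°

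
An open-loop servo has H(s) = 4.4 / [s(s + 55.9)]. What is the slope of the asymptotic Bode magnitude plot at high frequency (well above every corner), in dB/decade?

-40 dB/decade

With 0 zeros and 2 poles, the high-frequency asymptotic slope is 20 × (0 − 2) = -40 dB/decade.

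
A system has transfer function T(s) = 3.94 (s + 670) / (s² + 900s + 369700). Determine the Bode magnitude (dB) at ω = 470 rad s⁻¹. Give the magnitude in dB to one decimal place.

-42.9 dB

|j470 + 670| = √(470² + 670²) = 818.4
|(j470)² + 900(j470) + 369700| = |1.488e+05 + j4.23e+05| = 4.484e+05
|T(j470)| = 3.94 × 818.4 / 4.484e+05 = 0.0071911
20 log₁₀(0.0071911) = -42.86 dB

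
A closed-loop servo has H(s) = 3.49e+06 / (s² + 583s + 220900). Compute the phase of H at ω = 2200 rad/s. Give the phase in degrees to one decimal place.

-164.5°

∠[(j2200)² + 583(j2200) + 220900] = ∠[-4.6191e+06 + j1.2826e+06] = 164.48°
∠H(j2200) = −164.48° = -164.48°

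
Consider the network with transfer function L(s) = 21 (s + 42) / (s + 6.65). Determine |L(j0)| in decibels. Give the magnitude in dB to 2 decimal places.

42.45 dB

L(0) = 21 × 42 / 6.65 = 132.63
20 log₁₀(132.63) = 42.453 dB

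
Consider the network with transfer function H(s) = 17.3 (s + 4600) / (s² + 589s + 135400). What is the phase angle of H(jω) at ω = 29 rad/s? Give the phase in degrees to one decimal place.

∠(j29 + 4600) = arctan(29/4600) = 0.36°
∠[(j29)² + 589(j29) + 135400] = ∠[1.3456e+05 + j17081] = 7.23°
∠H(j29) = 0.36° − 7.23° = -6.87°

-6.9°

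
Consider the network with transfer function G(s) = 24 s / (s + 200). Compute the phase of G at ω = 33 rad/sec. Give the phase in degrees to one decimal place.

80.6°

∠(j33) = 90.00°
∠(j33 + 200) = arctan(33/200) = 9.37°
∠G(j33) = 90.00° − 9.37° = 80.63°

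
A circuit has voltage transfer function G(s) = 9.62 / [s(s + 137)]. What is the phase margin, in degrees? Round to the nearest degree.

90°

Gain crossover: |G(jω)| = 1 at ω ≈ 0.0702 rad/s.
∠G(j0.0702) = −90° − arctan(0.0702/137) ≈ -90.03°
PM = 180° + (-90.03°) = 89.97°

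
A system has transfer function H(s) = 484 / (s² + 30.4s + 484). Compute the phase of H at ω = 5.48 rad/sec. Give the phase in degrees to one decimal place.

-20.2°

∠[(j5.48)² + 30.4(j5.48) + 484] = ∠[453.97 + j166.59] = 20.15°
∠H(j5.48) = −20.15° = -20.15°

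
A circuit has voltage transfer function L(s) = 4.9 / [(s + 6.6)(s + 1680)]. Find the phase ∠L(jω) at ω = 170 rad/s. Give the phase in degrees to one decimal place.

∠(j170 + 6.6) = arctan(170/6.6) = 87.78°
∠(j170 + 1680) = arctan(170/1680) = 5.78°
∠L(j170) = − (87.78° + 5.78°) = -93.55°

-93.6°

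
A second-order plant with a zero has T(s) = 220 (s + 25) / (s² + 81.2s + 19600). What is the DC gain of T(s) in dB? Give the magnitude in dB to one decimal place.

T(0) = 220 × 25 / 19600 = 0.28061
20 log₁₀(0.28061) = -11.04 dB

-11.0 dB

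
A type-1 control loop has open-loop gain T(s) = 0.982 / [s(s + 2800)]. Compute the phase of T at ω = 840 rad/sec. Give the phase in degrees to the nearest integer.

∠(j840 + 2800) = arctan(840/2800) = 16.70°
∠(j840) = 90.00°
∠T(j840) = − (16.70° + 90.00°) = -106.70°

-107 deg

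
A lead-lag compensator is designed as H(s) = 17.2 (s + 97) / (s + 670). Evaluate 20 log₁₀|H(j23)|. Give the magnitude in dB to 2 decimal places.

|j23 + 97| = √(23² + 97²) = 99.69
|j23 + 670| = √(23² + 670²) = 670.4
|H(j23)| = 17.2 × 99.69 / 670.4 = 2.5577
20 log₁₀(2.5577) = 8.157 dB

8.16 dB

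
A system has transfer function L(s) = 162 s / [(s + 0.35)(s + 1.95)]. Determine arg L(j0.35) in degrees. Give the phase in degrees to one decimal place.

∠(j0.35) = 90.00°
∠(j0.35 + 0.35) = arctan(0.35/0.35) = 45.00°
∠(j0.35 + 1.95) = arctan(0.35/1.95) = 10.18°
∠L(j0.35) = 90.00° − (45.00° + 10.18°) = 34.82°

34.8 deg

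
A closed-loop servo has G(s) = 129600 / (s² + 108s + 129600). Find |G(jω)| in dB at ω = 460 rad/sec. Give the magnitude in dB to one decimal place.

|(j460)² + 108(j460) + 129600| = |-82000 + j49680| = 9.588e+04
|G(j460)| = 129600 / 9.588e+04 = 1.3518
20 log₁₀(1.3518) = 2.62 dB

2.6 dB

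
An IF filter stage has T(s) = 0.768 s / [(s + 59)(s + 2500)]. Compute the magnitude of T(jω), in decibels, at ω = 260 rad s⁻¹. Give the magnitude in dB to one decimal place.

-70.5 dB

|j260| = 260
|j260 + 59| = √(260² + 59²) = 266.6
|j260 + 2500| = √(260² + 2500²) = 2513
|T(j260)| = 0.768 × 260 / (266.6 × 2513) = 0.00029798
20 log₁₀(0.00029798) = -70.52 dB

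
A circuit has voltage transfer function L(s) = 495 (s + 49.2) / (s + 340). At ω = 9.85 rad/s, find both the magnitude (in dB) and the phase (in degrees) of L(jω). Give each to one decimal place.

|L| = 37.3 dB, ∠L = 9.7 deg

|j9.85 + 49.2| = √(9.85² + 49.2²) = 50.18
|j9.85 + 340| = √(9.85² + 340²) = 340.1
|L(j9.85)| = 495 × 50.18 / 340.1 = 73.02
20 log₁₀(73.02) = 37.27 dB
∠(j9.85 + 49.2) = arctan(9.85/49.2) = 11.32°
∠(j9.85 + 340) = arctan(9.85/340) = 1.66°
∠L(j9.85) = 11.32° − 1.66° = 9.66°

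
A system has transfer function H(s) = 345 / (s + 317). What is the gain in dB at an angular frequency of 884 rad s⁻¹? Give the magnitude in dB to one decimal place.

|j884 + 317| = √(884² + 317²) = 939.1
|H(j884)| = 345 / 939.1 = 0.36737
20 log₁₀(0.36737) = -8.70 dB

-8.7 dB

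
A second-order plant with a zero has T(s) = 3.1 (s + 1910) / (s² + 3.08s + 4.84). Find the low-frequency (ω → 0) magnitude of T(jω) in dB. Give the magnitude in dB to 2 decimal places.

T(0) = 3.1 × 1910 / 4.84 = 1223.3
20 log₁₀(1223.3) = 61.751 dB

61.75 dB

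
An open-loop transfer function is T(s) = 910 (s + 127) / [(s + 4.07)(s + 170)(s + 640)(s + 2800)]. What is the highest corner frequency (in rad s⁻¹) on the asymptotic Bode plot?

Break frequencies occur at each pole and zero magnitude: 4.07 rad s⁻¹, 127 rad s⁻¹, 170 rad s⁻¹, 640 rad s⁻¹, 2800 rad s⁻¹.
The highest is 2800 rad s⁻¹.

2800 rad s⁻¹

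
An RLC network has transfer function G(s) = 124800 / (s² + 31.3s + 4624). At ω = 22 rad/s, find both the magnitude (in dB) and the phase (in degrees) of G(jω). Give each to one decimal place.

|G| = 29.5 dB, ∠G = -9.4°

|(j22)² + 31.3(j22) + 4624| = |4140 + j688.6| = 4197
|G(j22)| = 124800 / 4197 = 29.736
20 log₁₀(29.736) = 29.47 dB
∠[(j22)² + 31.3(j22) + 4624] = ∠[4140 + j688.6] = 9.44°
∠G(j22) = −9.44° = -9.44°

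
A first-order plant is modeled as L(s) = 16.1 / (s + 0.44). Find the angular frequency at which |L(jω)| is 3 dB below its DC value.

For a single-pole low-pass, the −3 dB point is at the pole: ω = 0.44 rad s⁻¹.

0.44 rad s⁻¹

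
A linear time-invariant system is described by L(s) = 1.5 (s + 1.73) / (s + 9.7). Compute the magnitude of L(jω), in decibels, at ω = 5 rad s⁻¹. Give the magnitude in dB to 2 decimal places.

-2.77 dB

|j5 + 1.73| = √(5² + 1.73²) = 5.291
|j5 + 9.7| = √(5² + 9.7²) = 10.91
|L(j5)| = 1.5 × 5.291 / 10.91 = 0.72724
20 log₁₀(0.72724) = -2.766 dB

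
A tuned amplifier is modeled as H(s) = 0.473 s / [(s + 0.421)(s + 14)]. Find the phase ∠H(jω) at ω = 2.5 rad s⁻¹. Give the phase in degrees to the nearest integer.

-1°

∠(j2.5) = 90.00°
∠(j2.5 + 0.421) = arctan(2.5/0.421) = 80.44°
∠(j2.5 + 14) = arctan(2.5/14) = 10.12°
∠H(j2.5) = 90.00° − (80.44° + 10.12°) = -0.57°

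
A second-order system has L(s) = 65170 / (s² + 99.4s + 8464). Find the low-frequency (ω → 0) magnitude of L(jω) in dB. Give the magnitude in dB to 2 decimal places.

17.73 dB

L(0) = 65170 / 8464 = 7.6997
20 log₁₀(7.6997) = 17.729 dB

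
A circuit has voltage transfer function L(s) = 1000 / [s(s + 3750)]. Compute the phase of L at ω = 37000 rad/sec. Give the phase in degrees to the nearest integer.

-174 deg

∠(j37000 + 3750) = arctan(37000/3750) = 84.21°
∠(j37000) = 90.00°
∠L(j37000) = − (84.21° + 90.00°) = -174.21°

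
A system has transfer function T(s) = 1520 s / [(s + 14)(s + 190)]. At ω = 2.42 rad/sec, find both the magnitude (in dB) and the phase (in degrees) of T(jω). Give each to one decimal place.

|j2.42| = 2.42
|j2.42 + 14| = √(2.42² + 14²) = 14.21
|j2.42 + 190| = √(2.42² + 190²) = 190
|T(j2.42)| = 1520 × 2.42 / (14.21 × 190) = 1.3625
20 log₁₀(1.3625) = 2.69 dB
∠(j2.42) = 90.00°
∠(j2.42 + 14) = arctan(2.42/14) = 9.81°
∠(j2.42 + 190) = arctan(2.42/190) = 0.73°
∠T(j2.42) = 90.00° − (9.81° + 0.73°) = 79.46°

|T| = 2.7 dB, ∠T = 79.5°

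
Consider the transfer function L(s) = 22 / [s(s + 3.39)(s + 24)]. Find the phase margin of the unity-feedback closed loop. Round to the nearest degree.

Gain crossover: |L(jω)| = 1 at ω ≈ 0.27 rad s⁻¹.
∠L(j0.27) = −90° − arctan(0.27/3.39) − arctan(0.27/24) ≈ -95.19°
PM = 180° + (-95.19°) = 84.81°

85°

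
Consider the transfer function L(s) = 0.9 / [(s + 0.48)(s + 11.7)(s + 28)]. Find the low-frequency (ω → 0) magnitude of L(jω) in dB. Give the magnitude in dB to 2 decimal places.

L(0) = 0.9 / (0.48 × 11.7 × 28) = 0.0057234
20 log₁₀(0.0057234) = -44.847 dB

-44.85 dB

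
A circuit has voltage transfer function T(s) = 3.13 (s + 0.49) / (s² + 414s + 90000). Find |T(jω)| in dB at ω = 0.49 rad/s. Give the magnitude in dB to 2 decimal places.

-92.36 dB

|j0.49 + 0.49| = √(0.49² + 0.49²) = 0.693
|(j0.49)² + 414(j0.49) + 90000| = |90000 + j202.86| = 9e+04
|T(j0.49)| = 3.13 × 0.693 / 9e+04 = 2.41e-05
20 log₁₀(2.41e-05) = -92.360 dB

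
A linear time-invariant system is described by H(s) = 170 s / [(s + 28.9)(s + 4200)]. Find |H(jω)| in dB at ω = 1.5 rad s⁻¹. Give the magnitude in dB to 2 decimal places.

|j1.5| = 1.5
|j1.5 + 28.9| = √(1.5² + 28.9²) = 28.94
|j1.5 + 4200| = √(1.5² + 4200²) = 4200
|H(j1.5)| = 170 × 1.5 / (28.94 × 4200) = 0.002098
20 log₁₀(0.002098) = -53.564 dB

-53.56 dB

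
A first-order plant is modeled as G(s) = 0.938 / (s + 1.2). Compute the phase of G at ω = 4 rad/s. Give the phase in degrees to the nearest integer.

∠(j4 + 1.2) = arctan(4/1.2) = 73.30°
∠G(j4) = −73.30° = -73.30°

-73°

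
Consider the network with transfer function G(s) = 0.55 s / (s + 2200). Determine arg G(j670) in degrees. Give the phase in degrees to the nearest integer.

73°

∠(j670) = 90.00°
∠(j670 + 2200) = arctan(670/2200) = 16.94°
∠G(j670) = 90.00° − 16.94° = 73.06°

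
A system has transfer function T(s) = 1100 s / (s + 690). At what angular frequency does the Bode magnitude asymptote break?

The single real pole at s = −690 gives a corner at ω = 690 rad/s.

690 rad/s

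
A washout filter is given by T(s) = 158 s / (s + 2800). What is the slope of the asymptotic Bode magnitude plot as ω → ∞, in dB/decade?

With 1 zero and 1 pole, the high-frequency asymptotic slope is 20 × (1 − 1) = 0 dB/decade.

0 dB/decade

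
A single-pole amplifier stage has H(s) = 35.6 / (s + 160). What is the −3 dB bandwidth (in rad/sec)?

For a single-pole low-pass, the −3 dB point is at the pole: ω = 160 rad/sec.

160 rad/sec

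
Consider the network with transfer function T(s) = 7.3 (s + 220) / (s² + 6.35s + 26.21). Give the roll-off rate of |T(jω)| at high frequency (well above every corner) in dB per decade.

With 1 zero and 2 poles, the high-frequency asymptotic slope is 20 × (1 − 2) = -20 dB/decade.

-20 dB/decade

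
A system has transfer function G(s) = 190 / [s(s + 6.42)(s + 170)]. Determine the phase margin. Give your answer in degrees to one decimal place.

Gain crossover: |G(jω)| = 1 at ω ≈ 0.174 rad/sec.
∠G(j0.174) = −90° − arctan(0.174/6.42) − arctan(0.174/170) ≈ -91.61°
PM = 180° + (-91.61°) = 88.39°

88.4°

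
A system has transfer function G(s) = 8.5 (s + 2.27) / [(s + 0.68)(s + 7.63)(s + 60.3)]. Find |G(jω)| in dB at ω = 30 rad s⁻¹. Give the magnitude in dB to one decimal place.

-47.8 dB

|j30 + 2.27| = √(30² + 2.27²) = 30.09
|j30 + 0.68| = √(30² + 0.68²) = 30.01
|j30 + 7.63| = √(30² + 7.63²) = 30.96
|j30 + 60.3| = √(30² + 60.3²) = 67.35
|G(j30)| = 8.5 × 30.09 / (30.01 × 30.96 × 67.35) = 0.0040877
20 log₁₀(0.0040877) = -47.77 dB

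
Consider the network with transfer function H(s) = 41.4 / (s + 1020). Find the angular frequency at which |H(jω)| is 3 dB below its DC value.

1020 rad/s

For a single-pole low-pass, the −3 dB point is at the pole: ω = 1020 rad/s.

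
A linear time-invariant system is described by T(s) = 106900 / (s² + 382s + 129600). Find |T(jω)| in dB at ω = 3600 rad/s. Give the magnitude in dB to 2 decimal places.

|(j3600)² + 382(j3600) + 129600| = |-1.283e+07 + j1.3752e+06| = 1.29e+07
|T(j3600)| = 106900 / 1.29e+07 = 0.0082843
20 log₁₀(0.0082843) = -41.635 dB

-41.63 dB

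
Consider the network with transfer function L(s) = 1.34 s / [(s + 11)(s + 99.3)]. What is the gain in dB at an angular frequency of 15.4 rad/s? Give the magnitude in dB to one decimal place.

-39.3 dB

|j15.4| = 15.4
|j15.4 + 11| = √(15.4² + 11²) = 18.93
|j15.4 + 99.3| = √(15.4² + 99.3²) = 100.5
|L(j15.4)| = 1.34 × 15.4 / (18.93 × 100.5) = 0.010851
20 log₁₀(0.010851) = -39.29 dB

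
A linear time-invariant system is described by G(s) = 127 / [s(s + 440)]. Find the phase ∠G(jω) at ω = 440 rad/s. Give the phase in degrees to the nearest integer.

-135 deg

∠(j440 + 440) = arctan(440/440) = 45.00°
∠(j440) = 90.00°
∠G(j440) = − (45.00° + 90.00°) = -135.00°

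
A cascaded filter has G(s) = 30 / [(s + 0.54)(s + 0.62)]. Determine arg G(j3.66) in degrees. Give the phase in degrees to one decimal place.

∠(j3.66 + 0.54) = arctan(3.66/0.54) = 81.61°
∠(j3.66 + 0.62) = arctan(3.66/0.62) = 80.39°
∠G(j3.66) = − (81.61° + 80.39°) = -161.99°

-162.0 deg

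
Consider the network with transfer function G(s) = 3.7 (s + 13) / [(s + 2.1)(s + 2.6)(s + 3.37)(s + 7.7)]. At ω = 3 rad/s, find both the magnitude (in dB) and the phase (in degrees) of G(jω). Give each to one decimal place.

|G| = -20.8 dB, ∠G = -154.1 deg

|j3 + 13| = √(3² + 13²) = 13.34
|j3 + 2.1| = √(3² + 2.1²) = 3.662
|j3 + 2.6| = √(3² + 2.6²) = 3.97
|j3 + 3.37| = √(3² + 3.37²) = 4.512
|j3 + 7.7| = √(3² + 7.7²) = 8.264
|G(j3)| = 3.7 × 13.34 / (3.662 × 3.97 × 4.512 × 8.264) = 0.091072
20 log₁₀(0.091072) = -20.81 dB
∠(j3 + 13) = arctan(3/13) = 12.99°
∠(j3 + 2.1) = arctan(3/2.1) = 55.01°
∠(j3 + 2.6) = arctan(3/2.6) = 49.09°
∠(j3 + 3.37) = arctan(3/3.37) = 41.68°
∠(j3 + 7.7) = arctan(3/7.7) = 21.29°
∠G(j3) = 12.99° − (55.01° + 49.09° + 41.68° + 21.29°) = -154.06°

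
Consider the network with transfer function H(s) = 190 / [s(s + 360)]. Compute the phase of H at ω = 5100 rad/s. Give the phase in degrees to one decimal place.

-176.0°

∠(j5100 + 360) = arctan(5100/360) = 85.96°
∠(j5100) = 90.00°
∠H(j5100) = − (85.96° + 90.00°) = -175.96°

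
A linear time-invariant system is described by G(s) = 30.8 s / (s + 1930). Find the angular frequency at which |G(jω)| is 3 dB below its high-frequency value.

1930 rad/s

For a single-pole high-pass, the −3 dB point is at the pole: ω = 1930 rad/s.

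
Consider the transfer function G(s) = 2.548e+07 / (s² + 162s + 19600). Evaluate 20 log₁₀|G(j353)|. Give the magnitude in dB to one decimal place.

|(j353)² + 162(j353) + 19600| = |-1.0501e+05 + j57186| = 1.196e+05
|G(j353)| = 2.548e+07 / 1.196e+05 = 213.1
20 log₁₀(213.1) = 46.57 dB

46.6 dB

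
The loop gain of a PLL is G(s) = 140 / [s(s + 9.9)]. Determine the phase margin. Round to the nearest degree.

Gain crossover: |G(jω)| = 1 at ω ≈ 9.97 rad/s.
∠G(j9.97) = −90° − arctan(9.97/9.9) ≈ -135.19°
PM = 180° + (-135.19°) = 44.81°

45 deg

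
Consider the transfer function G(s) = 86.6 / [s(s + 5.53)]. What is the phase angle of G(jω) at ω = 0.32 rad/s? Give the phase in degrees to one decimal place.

-93.3°

∠(j0.32 + 5.53) = arctan(0.32/5.53) = 3.31°
∠(j0.32) = 90.00°
∠G(j0.32) = − (3.31° + 90.00°) = -93.31°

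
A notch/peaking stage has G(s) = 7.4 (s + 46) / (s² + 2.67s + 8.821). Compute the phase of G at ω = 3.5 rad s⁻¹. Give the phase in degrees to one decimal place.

∠(j3.5 + 46) = arctan(3.5/46) = 4.35°
∠[(j3.5)² + 2.67(j3.5) + 8.821] = ∠[-3.429 + j9.345] = 110.15°
∠G(j3.5) = 4.35° − 110.15° = -105.80°

-105.8°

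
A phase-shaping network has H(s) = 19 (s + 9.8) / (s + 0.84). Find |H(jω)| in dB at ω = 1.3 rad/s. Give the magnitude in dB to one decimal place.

41.7 dB

|j1.3 + 9.8| = √(1.3² + 9.8²) = 9.886
|j1.3 + 0.84| = √(1.3² + 0.84²) = 1.548
|H(j1.3)| = 19 × 9.886 / 1.548 = 121.36
20 log₁₀(121.36) = 41.68 dB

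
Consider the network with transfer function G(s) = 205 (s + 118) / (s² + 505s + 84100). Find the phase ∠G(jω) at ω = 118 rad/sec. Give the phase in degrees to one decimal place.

4.7°

∠(j118 + 118) = arctan(118/118) = 45.00°
∠[(j118)² + 505(j118) + 84100] = ∠[70176 + j59590] = 40.34°
∠G(j118) = 45.00° − 40.34° = 4.66°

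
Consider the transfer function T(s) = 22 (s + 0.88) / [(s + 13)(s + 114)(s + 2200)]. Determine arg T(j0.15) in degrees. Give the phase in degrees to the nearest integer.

9°

∠(j0.15 + 0.88) = arctan(0.15/0.88) = 9.67°
∠(j0.15 + 13) = arctan(0.15/13) = 0.66°
∠(j0.15 + 114) = arctan(0.15/114) = 0.08°
∠(j0.15 + 2200) = arctan(0.15/2200) = 0.00°
∠T(j0.15) = 9.67° − (0.66° + 0.08° + 0.00°) = 8.93°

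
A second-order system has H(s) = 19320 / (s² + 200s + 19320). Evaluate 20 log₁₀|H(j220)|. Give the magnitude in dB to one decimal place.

|(j220)² + 200(j220) + 19320| = |-29080 + j44000| = 5.274e+04
|H(j220)| = 19320 / 5.274e+04 = 0.36632
20 log₁₀(0.36632) = -8.72 dB

-8.7 dB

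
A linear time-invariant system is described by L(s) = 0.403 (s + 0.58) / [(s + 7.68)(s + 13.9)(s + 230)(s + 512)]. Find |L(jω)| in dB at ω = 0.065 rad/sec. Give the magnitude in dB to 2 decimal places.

|j0.065 + 0.58| = √(0.065² + 0.58²) = 0.5836
|j0.065 + 7.68| = √(0.065² + 7.68²) = 7.68
|j0.065 + 13.9| = √(0.065² + 13.9²) = 13.9
|j0.065 + 230| = √(0.065² + 230²) = 230
|j0.065 + 512| = √(0.065² + 512²) = 512
|L(j0.065)| = 0.403 × 0.5836 / (7.68 × 13.9 × 230 × 512) = 1.8709e-08
20 log₁₀(1.8709e-08) = -154.559 dB

-154.56 dB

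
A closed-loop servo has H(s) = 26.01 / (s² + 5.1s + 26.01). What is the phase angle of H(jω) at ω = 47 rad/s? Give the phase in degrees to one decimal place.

-173.7°

∠[(j47)² + 5.1(j47) + 26.01] = ∠[-2183 + j239.7] = 173.73°
∠H(j47) = −173.73° = -173.73°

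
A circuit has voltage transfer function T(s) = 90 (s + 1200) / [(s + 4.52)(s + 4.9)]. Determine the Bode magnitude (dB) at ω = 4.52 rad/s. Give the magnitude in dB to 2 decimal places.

68.08 dB

|j4.52 + 1200| = √(4.52² + 1200²) = 1200
|j4.52 + 4.52| = √(4.52² + 4.52²) = 6.392
|j4.52 + 4.9| = √(4.52² + 4.9²) = 6.666
|T(j4.52)| = 90 × 1200 / (6.392 × 6.666) = 2534.5
20 log₁₀(2534.5) = 68.078 dB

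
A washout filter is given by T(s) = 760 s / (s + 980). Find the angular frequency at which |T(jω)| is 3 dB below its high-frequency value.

980 rad/s

For a single-pole high-pass, the −3 dB point is at the pole: ω = 980 rad/s.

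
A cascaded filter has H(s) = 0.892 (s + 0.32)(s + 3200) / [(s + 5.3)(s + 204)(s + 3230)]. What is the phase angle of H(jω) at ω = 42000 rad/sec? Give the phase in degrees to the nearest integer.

-90 deg

∠(j42000 + 0.32) = arctan(42000/0.32) = 90.00°
∠(j42000 + 3200) = arctan(42000/3200) = 85.64°
∠(j42000 + 5.3) = arctan(42000/5.3) = 89.99°
∠(j42000 + 204) = arctan(42000/204) = 89.72°
∠(j42000 + 3230) = arctan(42000/3230) = 85.60°
∠H(j42000) = 90.00° + 85.64° − (89.99° + 89.72° + 85.60°) = -89.67°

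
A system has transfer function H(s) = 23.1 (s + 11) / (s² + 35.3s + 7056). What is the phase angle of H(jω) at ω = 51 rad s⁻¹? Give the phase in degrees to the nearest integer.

56°

∠(j51 + 11) = arctan(51/11) = 77.83°
∠[(j51)² + 35.3(j51) + 7056] = ∠[4455 + j1800.3] = 22.00°
∠H(j51) = 77.83° − 22.00° = 55.82°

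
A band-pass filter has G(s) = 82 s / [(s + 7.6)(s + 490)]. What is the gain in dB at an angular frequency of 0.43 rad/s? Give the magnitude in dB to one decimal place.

|j0.43| = 0.43
|j0.43 + 7.6| = √(0.43² + 7.6²) = 7.612
|j0.43 + 490| = √(0.43² + 490²) = 490
|G(j0.43)| = 82 × 0.43 / (7.612 × 490) = 0.0094532
20 log₁₀(0.0094532) = -40.49 dB

-40.5 dB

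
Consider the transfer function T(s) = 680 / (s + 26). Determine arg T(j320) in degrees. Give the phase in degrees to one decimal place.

∠(j320 + 26) = arctan(320/26) = 85.35°
∠T(j320) = −85.35° = -85.35°

-85.4°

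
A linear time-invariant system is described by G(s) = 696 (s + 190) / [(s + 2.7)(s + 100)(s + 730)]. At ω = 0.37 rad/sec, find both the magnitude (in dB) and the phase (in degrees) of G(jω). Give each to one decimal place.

|G| = -3.5 dB, ∠G = -7.9°

|j0.37 + 190| = √(0.37² + 190²) = 190
|j0.37 + 2.7| = √(0.37² + 2.7²) = 2.725
|j0.37 + 100| = √(0.37² + 100²) = 100
|j0.37 + 730| = √(0.37² + 730²) = 730
|G(j0.37)| = 696 × 190 / (2.725 × 100 × 730) = 0.66471
20 log₁₀(0.66471) = -3.55 dB
∠(j0.37 + 190) = arctan(0.37/190) = 0.11°
∠(j0.37 + 2.7) = arctan(0.37/2.7) = 7.80°
∠(j0.37 + 100) = arctan(0.37/100) = 0.21°
∠(j0.37 + 730) = arctan(0.37/730) = 0.03°
∠G(j0.37) = 0.11° − (7.80° + 0.21° + 0.03°) = -7.93°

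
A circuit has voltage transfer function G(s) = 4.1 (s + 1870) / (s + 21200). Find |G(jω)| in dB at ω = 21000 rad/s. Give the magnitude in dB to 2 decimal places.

|j21000 + 1870| = √(21000² + 1870²) = 2.108e+04
|j21000 + 21200| = √(21000² + 21200²) = 2.984e+04
|G(j21000)| = 4.1 × 2.108e+04 / 2.984e+04 = 2.8968
20 log₁₀(2.8968) = 9.238 dB

9.24 dB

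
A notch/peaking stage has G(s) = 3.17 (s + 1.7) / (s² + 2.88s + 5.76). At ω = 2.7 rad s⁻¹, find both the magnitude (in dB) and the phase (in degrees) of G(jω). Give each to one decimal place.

|G| = 2.1 dB, ∠G = -43.3°

|j2.7 + 1.7| = √(2.7² + 1.7²) = 3.191
|(j2.7)² + 2.88(j2.7) + 5.76| = |-1.53 + j7.776| = 7.925
|G(j2.7)| = 3.17 × 3.191 / 7.925 = 1.2762
20 log₁₀(1.2762) = 2.12 dB
∠(j2.7 + 1.7) = arctan(2.7/1.7) = 57.80°
∠[(j2.7)² + 2.88(j2.7) + 5.76] = ∠[-1.53 + j7.776] = 101.13°
∠G(j2.7) = 57.80° − 101.13° = -43.33°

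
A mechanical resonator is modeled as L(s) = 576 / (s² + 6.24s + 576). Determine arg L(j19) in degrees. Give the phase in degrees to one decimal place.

∠[(j19)² + 6.24(j19) + 576] = ∠[215 + j118.56] = 28.87°
∠L(j19) = −28.87° = -28.87°

-28.9°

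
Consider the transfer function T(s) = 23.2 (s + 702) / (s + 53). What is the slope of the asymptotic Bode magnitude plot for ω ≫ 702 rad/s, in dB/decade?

0 dB/decade

With 1 zero and 1 pole, the high-frequency asymptotic slope is 20 × (1 − 1) = 0 dB/decade.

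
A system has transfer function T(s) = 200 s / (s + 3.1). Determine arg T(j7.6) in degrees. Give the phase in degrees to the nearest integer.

∠(j7.6) = 90.00°
∠(j7.6 + 3.1) = arctan(7.6/3.1) = 67.81°
∠T(j7.6) = 90.00° − 67.81° = 22.19°

22°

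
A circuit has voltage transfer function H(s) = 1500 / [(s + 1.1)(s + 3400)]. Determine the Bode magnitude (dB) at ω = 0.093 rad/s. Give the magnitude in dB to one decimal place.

|j0.093 + 1.1| = √(0.093² + 1.1²) = 1.104
|j0.093 + 3400| = √(0.093² + 3400²) = 3400
|H(j0.093)| = 1500 / (1.104 × 3400) = 0.39964
20 log₁₀(0.39964) = -7.97 dB

-8.0 dB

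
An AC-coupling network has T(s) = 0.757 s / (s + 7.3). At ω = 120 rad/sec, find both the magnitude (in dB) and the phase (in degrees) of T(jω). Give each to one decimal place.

|T| = -2.4 dB, ∠T = 3.5°

|j120| = 120
|j120 + 7.3| = √(120² + 7.3²) = 120.2
|T(j120)| = 0.757 × 120 / 120.2 = 0.7556
20 log₁₀(0.7556) = -2.43 dB
∠(j120) = 90.00°
∠(j120 + 7.3) = arctan(120/7.3) = 86.52°
∠T(j120) = 90.00° − 86.52° = 3.48°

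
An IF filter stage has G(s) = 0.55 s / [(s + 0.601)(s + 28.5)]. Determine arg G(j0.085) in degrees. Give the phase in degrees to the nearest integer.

82°

∠(j0.085) = 90.00°
∠(j0.085 + 0.601) = arctan(0.085/0.601) = 8.05°
∠(j0.085 + 28.5) = arctan(0.085/28.5) = 0.17°
∠G(j0.085) = 90.00° − (8.05° + 0.17°) = 81.78°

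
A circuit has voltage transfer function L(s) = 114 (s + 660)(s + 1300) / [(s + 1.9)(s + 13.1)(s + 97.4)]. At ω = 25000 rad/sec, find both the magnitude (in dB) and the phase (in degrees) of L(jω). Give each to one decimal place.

|L| = -46.8 dB, ∠L = -94.2 deg

|j25000 + 660| = √(25000² + 660²) = 2.501e+04
|j25000 + 1300| = √(25000² + 1300²) = 2.503e+04
|j25000 + 1.9| = √(25000² + 1.9²) = 2.5e+04
|j25000 + 13.1| = √(25000² + 13.1²) = 2.5e+04
|j25000 + 97.4| = √(25000² + 97.4²) = 2.5e+04
|L(j25000)| = 114 × 2.501e+04 × 2.503e+04 / (2.5e+04 × 2.5e+04 × 2.5e+04) = 0.0045677
20 log₁₀(0.0045677) = -46.81 dB
∠(j25000 + 660) = arctan(25000/660) = 88.49°
∠(j25000 + 1300) = arctan(25000/1300) = 87.02°
∠(j25000 + 1.9) = arctan(25000/1.9) = 90.00°
∠(j25000 + 13.1) = arctan(25000/13.1) = 89.97°
∠(j25000 + 97.4) = arctan(25000/97.4) = 89.78°
∠L(j25000) = 88.49° + 87.02° − (90.00° + 89.97° + 89.78°) = -94.23°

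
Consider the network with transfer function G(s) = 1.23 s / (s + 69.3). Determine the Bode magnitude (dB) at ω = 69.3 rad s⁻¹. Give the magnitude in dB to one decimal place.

-1.2 dB

|j69.3| = 69.3
|j69.3 + 69.3| = √(69.3² + 69.3²) = 98
|G(j69.3)| = 1.23 × 69.3 / 98 = 0.86974
20 log₁₀(0.86974) = -1.21 dB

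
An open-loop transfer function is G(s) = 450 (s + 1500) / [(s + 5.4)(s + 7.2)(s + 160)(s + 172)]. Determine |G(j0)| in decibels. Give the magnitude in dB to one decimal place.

-4.0 dB

G(0) = 450 × 1500 / (5.4 × 7.2 × 160 × 172) = 0.63085
20 log₁₀(0.63085) = -4.00 dB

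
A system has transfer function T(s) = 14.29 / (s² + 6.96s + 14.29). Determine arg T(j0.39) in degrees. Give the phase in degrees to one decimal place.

∠[(j0.39)² + 6.96(j0.39) + 14.29] = ∠[14.138 + j2.7144] = 10.87°
∠T(j0.39) = −10.87° = -10.87°

-10.9°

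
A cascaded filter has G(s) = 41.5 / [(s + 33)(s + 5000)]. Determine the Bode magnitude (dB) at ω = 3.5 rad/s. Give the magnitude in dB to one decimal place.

-72.0 dB

|j3.5 + 33| = √(3.5² + 33²) = 33.19
|j3.5 + 5000| = √(3.5² + 5000²) = 5000
|G(j3.5)| = 41.5 / (33.19 × 5000) = 0.00025011
20 log₁₀(0.00025011) = -72.04 dB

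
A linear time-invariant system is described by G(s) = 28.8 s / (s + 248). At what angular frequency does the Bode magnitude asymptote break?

The single real pole at s = −248 gives a corner at ω = 248 rad/s.

248 rad/s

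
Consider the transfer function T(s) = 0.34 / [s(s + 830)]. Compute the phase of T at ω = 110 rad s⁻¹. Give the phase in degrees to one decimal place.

-97.5 deg

∠(j110 + 830) = arctan(110/830) = 7.55°
∠(j110) = 90.00°
∠T(j110) = − (7.55° + 90.00°) = -97.55°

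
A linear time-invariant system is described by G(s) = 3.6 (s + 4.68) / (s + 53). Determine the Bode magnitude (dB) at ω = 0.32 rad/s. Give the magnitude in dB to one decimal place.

|j0.32 + 4.68| = √(0.32² + 4.68²) = 4.691
|j0.32 + 53| = √(0.32² + 53²) = 53
|G(j0.32)| = 3.6 × 4.691 / 53 = 0.31862
20 log₁₀(0.31862) = -9.93 dB

-9.9 dB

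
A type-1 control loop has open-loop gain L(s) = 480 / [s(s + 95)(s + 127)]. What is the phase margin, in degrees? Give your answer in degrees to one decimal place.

Gain crossover: |L(jω)| = 1 at ω ≈ 0.0398 rad/s.
∠L(j0.0398) = −90° − arctan(0.0398/95) − arctan(0.0398/127) ≈ -90.04°
PM = 180° + (-90.04°) = 89.96°

90.0 deg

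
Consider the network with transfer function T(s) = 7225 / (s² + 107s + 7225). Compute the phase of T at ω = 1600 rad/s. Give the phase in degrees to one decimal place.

-176.2 deg

∠[(j1600)² + 107(j1600) + 7225] = ∠[-2.5528e+06 + j1.712e+05] = 176.16°
∠T(j1600) = −176.16° = -176.16°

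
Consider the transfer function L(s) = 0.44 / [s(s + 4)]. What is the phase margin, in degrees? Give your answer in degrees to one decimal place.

88.4 deg

Gain crossover: |L(jω)| = 1 at ω ≈ 0.11 rad/s.
∠L(j0.11) = −90° − arctan(0.11/4) ≈ -91.57°
PM = 180° + (-91.57°) = 88.43°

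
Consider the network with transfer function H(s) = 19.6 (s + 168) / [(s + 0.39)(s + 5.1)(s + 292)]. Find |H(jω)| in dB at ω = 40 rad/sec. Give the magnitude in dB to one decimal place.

-43.0 dB

|j40 + 168| = √(40² + 168²) = 172.7
|j40 + 0.39| = √(40² + 0.39²) = 40
|j40 + 5.1| = √(40² + 5.1²) = 40.32
|j40 + 292| = √(40² + 292²) = 294.7
|H(j40)| = 19.6 × 172.7 / (40 × 40.32 × 294.7) = 0.0071199
20 log₁₀(0.0071199) = -42.95 dB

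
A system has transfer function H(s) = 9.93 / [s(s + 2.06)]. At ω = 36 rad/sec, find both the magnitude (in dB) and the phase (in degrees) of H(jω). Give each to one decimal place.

|H| = -42.3 dB, ∠H = -176.7°

|j36 + 2.06| = √(36² + 2.06²) = 36.06
|j36| = 36
|H(j36)| = 9.93 / (36.06 × 36) = 0.0076495
20 log₁₀(0.0076495) = -42.33 dB
∠(j36 + 2.06) = arctan(36/2.06) = 86.72°
∠(j36) = 90.00°
∠H(j36) = − (86.72° + 90.00°) = -176.72°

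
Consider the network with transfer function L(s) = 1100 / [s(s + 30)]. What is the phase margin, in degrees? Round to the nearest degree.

Gain crossover: |L(jω)| = 1 at ω ≈ 27.2 rad/s.
∠L(j27.2) = −90° − arctan(27.2/30) ≈ -132.17°
PM = 180° + (-132.17°) = 47.83°

48°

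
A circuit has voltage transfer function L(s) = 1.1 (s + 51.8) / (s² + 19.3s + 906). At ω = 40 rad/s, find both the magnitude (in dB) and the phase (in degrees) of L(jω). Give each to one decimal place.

|j40 + 51.8| = √(40² + 51.8²) = 65.45
|(j40)² + 19.3(j40) + 906| = |-694 + j772| = 1038
|L(j40)| = 1.1 × 65.45 / 1038 = 0.06935
20 log₁₀(0.06935) = -23.18 dB
∠(j40 + 51.8) = arctan(40/51.8) = 37.68°
∠[(j40)² + 19.3(j40) + 906] = ∠[-694 + j772] = 131.95°
∠L(j40) = 37.68° − 131.95° = -94.28°

|L| = -23.2 dB, ∠L = -94.3°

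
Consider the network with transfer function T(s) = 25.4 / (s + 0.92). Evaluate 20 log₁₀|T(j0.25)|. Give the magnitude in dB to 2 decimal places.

|j0.25 + 0.92| = √(0.25² + 0.92²) = 0.9534
|T(j0.25)| = 25.4 / 0.9534 = 26.643
20 log₁₀(26.643) = 28.512 dB

28.51 dB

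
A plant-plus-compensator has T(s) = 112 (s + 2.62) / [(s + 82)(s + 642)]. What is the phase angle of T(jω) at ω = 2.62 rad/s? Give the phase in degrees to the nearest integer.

43°

∠(j2.62 + 2.62) = arctan(2.62/2.62) = 45.00°
∠(j2.62 + 82) = arctan(2.62/82) = 1.83°
∠(j2.62 + 642) = arctan(2.62/642) = 0.23°
∠T(j2.62) = 45.00° − (1.83° + 0.23°) = 42.94°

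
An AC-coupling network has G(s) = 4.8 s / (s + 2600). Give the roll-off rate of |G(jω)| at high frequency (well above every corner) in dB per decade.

0 dB/decade

With 1 zero and 1 pole, the high-frequency asymptotic slope is 20 × (1 − 1) = 0 dB/decade.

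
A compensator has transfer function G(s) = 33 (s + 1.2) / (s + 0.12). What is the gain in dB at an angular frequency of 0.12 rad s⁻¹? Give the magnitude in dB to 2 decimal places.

47.40 dB

|j0.12 + 1.2| = √(0.12² + 1.2²) = 1.206
|j0.12 + 0.12| = √(0.12² + 0.12²) = 0.1697
|G(j0.12)| = 33 × 1.206 / 0.1697 = 234.51
20 log₁₀(234.51) = 47.403 dB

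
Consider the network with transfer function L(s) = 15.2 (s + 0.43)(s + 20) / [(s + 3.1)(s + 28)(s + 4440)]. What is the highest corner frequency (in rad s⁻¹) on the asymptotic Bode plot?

Break frequencies occur at each pole and zero magnitude: 0.43 rad s⁻¹, 3.1 rad s⁻¹, 20 rad s⁻¹, 28 rad s⁻¹, 4440 rad s⁻¹.
The highest is 4440 rad s⁻¹.

4440 rad s⁻¹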